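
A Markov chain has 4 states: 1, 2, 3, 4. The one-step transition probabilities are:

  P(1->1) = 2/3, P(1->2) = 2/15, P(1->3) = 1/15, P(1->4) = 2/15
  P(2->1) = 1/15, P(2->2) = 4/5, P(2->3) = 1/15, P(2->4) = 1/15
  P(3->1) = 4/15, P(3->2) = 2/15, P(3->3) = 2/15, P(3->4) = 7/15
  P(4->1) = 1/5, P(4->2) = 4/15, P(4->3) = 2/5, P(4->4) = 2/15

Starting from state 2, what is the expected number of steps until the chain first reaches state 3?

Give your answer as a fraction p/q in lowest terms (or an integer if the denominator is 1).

Answer: 410/39

Derivation:
Let h_i = expected steps to first reach 3 from state i.
Boundary: h_3 = 0.
First-step equations for the other states:
  h_1 = 1 + 2/3*h_1 + 2/15*h_2 + 1/15*h_3 + 2/15*h_4
  h_2 = 1 + 1/15*h_1 + 4/5*h_2 + 1/15*h_3 + 1/15*h_4
  h_4 = 1 + 1/5*h_1 + 4/15*h_2 + 2/5*h_3 + 2/15*h_4

Substituting h_3 = 0 and rearranging gives the linear system (I - Q) h = 1:
  [1/3, -2/15, -2/15] . (h_1, h_2, h_4) = 1
  [-1/15, 1/5, -1/15] . (h_1, h_2, h_4) = 1
  [-1/5, -4/15, 13/15] . (h_1, h_2, h_4) = 1

Solving yields:
  h_1 = 385/39
  h_2 = 410/39
  h_4 = 20/3

Starting state is 2, so the expected hitting time is h_2 = 410/39.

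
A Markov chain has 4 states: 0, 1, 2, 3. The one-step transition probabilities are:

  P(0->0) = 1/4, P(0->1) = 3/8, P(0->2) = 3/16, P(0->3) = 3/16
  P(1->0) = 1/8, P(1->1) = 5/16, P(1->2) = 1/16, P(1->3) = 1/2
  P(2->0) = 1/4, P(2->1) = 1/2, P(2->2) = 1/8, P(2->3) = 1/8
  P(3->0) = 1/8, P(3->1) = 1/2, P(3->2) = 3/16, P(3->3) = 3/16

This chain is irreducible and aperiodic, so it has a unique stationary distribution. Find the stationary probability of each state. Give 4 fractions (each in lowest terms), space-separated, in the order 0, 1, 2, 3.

Answer: 364/2257 912/2257 291/2257 690/2257

Derivation:
The stationary distribution satisfies pi = pi * P, i.e.:
  pi_0 = 1/4*pi_0 + 1/8*pi_1 + 1/4*pi_2 + 1/8*pi_3
  pi_1 = 3/8*pi_0 + 5/16*pi_1 + 1/2*pi_2 + 1/2*pi_3
  pi_2 = 3/16*pi_0 + 1/16*pi_1 + 1/8*pi_2 + 3/16*pi_3
  pi_3 = 3/16*pi_0 + 1/2*pi_1 + 1/8*pi_2 + 3/16*pi_3
with normalization: pi_0 + pi_1 + pi_2 + pi_3 = 1.

Using the first 3 balance equations plus normalization, the linear system A*pi = b is:
  [-3/4, 1/8, 1/4, 1/8] . pi = 0
  [3/8, -11/16, 1/2, 1/2] . pi = 0
  [3/16, 1/16, -7/8, 3/16] . pi = 0
  [1, 1, 1, 1] . pi = 1

Solving yields:
  pi_0 = 364/2257
  pi_1 = 912/2257
  pi_2 = 291/2257
  pi_3 = 690/2257

Verification (pi * P):
  364/2257*1/4 + 912/2257*1/8 + 291/2257*1/4 + 690/2257*1/8 = 364/2257 = pi_0  (ok)
  364/2257*3/8 + 912/2257*5/16 + 291/2257*1/2 + 690/2257*1/2 = 912/2257 = pi_1  (ok)
  364/2257*3/16 + 912/2257*1/16 + 291/2257*1/8 + 690/2257*3/16 = 291/2257 = pi_2  (ok)
  364/2257*3/16 + 912/2257*1/2 + 291/2257*1/8 + 690/2257*3/16 = 690/2257 = pi_3  (ok)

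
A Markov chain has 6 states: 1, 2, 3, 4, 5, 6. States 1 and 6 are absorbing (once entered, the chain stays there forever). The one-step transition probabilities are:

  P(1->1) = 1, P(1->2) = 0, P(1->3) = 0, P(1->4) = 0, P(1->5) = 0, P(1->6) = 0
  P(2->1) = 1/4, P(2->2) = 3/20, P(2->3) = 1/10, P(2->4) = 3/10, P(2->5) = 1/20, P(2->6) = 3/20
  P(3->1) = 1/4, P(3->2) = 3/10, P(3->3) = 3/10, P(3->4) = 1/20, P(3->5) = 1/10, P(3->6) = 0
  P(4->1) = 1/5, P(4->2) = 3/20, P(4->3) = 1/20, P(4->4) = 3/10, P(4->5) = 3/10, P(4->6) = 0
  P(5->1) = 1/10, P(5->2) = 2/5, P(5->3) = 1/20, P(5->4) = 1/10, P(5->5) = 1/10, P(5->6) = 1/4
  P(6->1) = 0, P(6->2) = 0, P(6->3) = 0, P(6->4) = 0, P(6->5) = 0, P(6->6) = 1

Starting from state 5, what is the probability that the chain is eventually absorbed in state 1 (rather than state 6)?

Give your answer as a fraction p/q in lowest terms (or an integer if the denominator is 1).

Answer: 21883/41377

Derivation:
Let a_i = P(absorbed in 1 | start in state i).
Boundary conditions: a_1 = 1, a_6 = 0.
For each transient state i, a_i = sum_j P(i->j) * a_j:
  a_2 = 1/4*a_1 + 3/20*a_2 + 1/10*a_3 + 3/10*a_4 + 1/20*a_5 + 3/20*a_6
  a_3 = 1/4*a_1 + 3/10*a_2 + 3/10*a_3 + 1/20*a_4 + 1/10*a_5 + 0*a_6
  a_4 = 1/5*a_1 + 3/20*a_2 + 1/20*a_3 + 3/10*a_4 + 3/10*a_5 + 0*a_6
  a_5 = 1/10*a_1 + 2/5*a_2 + 1/20*a_3 + 1/10*a_4 + 1/10*a_5 + 1/4*a_6

Substituting a_1 = 1 and a_6 = 0, rearrange to (I - Q) a = r where r[i] = P(i -> 1):
  [17/20, -1/10, -3/10, -1/20] . (a_2, a_3, a_4, a_5) = 1/4
  [-3/10, 7/10, -1/20, -1/10] . (a_2, a_3, a_4, a_5) = 1/4
  [-3/20, -1/20, 7/10, -3/10] . (a_2, a_3, a_4, a_5) = 1/5
  [-2/5, -1/20, -1/10, 9/10] . (a_2, a_3, a_4, a_5) = 1/10

Solving yields:
  a_2 = 27570/41377
  a_3 = 31818/41377
  a_4 = 29381/41377
  a_5 = 21883/41377

Starting state is 5, so the absorption probability is a_5 = 21883/41377.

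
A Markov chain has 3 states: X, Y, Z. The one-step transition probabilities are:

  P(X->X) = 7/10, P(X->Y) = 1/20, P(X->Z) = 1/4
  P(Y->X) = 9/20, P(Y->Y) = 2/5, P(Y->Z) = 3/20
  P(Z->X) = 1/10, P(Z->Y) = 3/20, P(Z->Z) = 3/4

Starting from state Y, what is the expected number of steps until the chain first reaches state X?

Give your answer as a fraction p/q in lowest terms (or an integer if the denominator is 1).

Answer: 160/51

Derivation:
Let h_i = expected steps to first reach X from state i.
Boundary: h_X = 0.
First-step equations for the other states:
  h_Y = 1 + 9/20*h_X + 2/5*h_Y + 3/20*h_Z
  h_Z = 1 + 1/10*h_X + 3/20*h_Y + 3/4*h_Z

Substituting h_X = 0 and rearranging gives the linear system (I - Q) h = 1:
  [3/5, -3/20] . (h_Y, h_Z) = 1
  [-3/20, 1/4] . (h_Y, h_Z) = 1

Solving yields:
  h_Y = 160/51
  h_Z = 100/17

Starting state is Y, so the expected hitting time is h_Y = 160/51.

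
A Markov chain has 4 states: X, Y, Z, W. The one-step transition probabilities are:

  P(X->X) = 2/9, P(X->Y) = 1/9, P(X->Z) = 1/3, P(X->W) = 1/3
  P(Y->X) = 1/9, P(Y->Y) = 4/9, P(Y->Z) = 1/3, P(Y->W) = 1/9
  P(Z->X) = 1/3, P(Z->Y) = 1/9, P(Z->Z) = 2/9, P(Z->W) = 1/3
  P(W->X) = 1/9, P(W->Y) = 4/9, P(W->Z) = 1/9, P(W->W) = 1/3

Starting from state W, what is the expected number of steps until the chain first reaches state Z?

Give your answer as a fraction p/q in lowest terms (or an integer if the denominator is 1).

Answer: 162/37

Derivation:
Let h_i = expected steps to first reach Z from state i.
Boundary: h_Z = 0.
First-step equations for the other states:
  h_X = 1 + 2/9*h_X + 1/9*h_Y + 1/3*h_Z + 1/3*h_W
  h_Y = 1 + 1/9*h_X + 4/9*h_Y + 1/3*h_Z + 1/9*h_W
  h_W = 1 + 1/9*h_X + 4/9*h_Y + 1/9*h_Z + 1/3*h_W

Substituting h_Z = 0 and rearranging gives the linear system (I - Q) h = 1:
  [7/9, -1/9, -1/3] . (h_X, h_Y, h_W) = 1
  [-1/9, 5/9, -1/9] . (h_X, h_Y, h_W) = 1
  [-1/9, -4/9, 2/3] . (h_X, h_Y, h_W) = 1

Solving yields:
  h_X = 135/37
  h_Y = 126/37
  h_W = 162/37

Starting state is W, so the expected hitting time is h_W = 162/37.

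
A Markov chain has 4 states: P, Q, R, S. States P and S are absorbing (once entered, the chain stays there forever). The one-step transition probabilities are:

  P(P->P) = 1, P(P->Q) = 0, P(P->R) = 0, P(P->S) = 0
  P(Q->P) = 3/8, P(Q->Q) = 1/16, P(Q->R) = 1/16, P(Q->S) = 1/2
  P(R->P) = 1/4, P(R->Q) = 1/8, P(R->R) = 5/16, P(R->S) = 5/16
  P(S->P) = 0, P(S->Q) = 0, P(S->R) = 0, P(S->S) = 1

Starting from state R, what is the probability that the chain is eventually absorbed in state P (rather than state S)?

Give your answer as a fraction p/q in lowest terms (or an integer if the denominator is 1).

Let a_i = P(absorbed in P | start in state i).
Boundary conditions: a_P = 1, a_S = 0.
For each transient state i, a_i = sum_j P(i->j) * a_j:
  a_Q = 3/8*a_P + 1/16*a_Q + 1/16*a_R + 1/2*a_S
  a_R = 1/4*a_P + 1/8*a_Q + 5/16*a_R + 5/16*a_S

Substituting a_P = 1 and a_S = 0, rearrange to (I - Q) a = r where r[i] = P(i -> P):
  [15/16, -1/16] . (a_Q, a_R) = 3/8
  [-1/8, 11/16] . (a_Q, a_R) = 1/4

Solving yields:
  a_Q = 70/163
  a_R = 72/163

Starting state is R, so the absorption probability is a_R = 72/163.

Answer: 72/163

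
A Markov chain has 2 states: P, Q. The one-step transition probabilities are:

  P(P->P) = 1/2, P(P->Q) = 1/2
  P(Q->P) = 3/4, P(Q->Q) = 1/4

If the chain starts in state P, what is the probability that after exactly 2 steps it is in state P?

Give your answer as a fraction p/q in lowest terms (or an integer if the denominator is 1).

Answer: 5/8

Derivation:
Computing P^2 by repeated multiplication:
P^1 =
  P: [1/2, 1/2]
  Q: [3/4, 1/4]
P^2 =
  P: [5/8, 3/8]
  Q: [9/16, 7/16]

(P^2)[P -> P] = 5/8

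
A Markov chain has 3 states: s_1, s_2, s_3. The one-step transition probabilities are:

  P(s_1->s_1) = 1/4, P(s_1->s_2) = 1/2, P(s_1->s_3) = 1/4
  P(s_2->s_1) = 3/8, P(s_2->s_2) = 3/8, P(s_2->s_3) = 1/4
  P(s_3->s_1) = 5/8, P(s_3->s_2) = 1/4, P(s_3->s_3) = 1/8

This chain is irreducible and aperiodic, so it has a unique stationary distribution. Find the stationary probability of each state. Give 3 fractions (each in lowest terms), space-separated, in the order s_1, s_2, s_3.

Answer: 31/81 32/81 2/9

Derivation:
The stationary distribution satisfies pi = pi * P, i.e.:
  pi_s_1 = 1/4*pi_s_1 + 3/8*pi_s_2 + 5/8*pi_s_3
  pi_s_2 = 1/2*pi_s_1 + 3/8*pi_s_2 + 1/4*pi_s_3
  pi_s_3 = 1/4*pi_s_1 + 1/4*pi_s_2 + 1/8*pi_s_3
with normalization: pi_s_1 + pi_s_2 + pi_s_3 = 1.

Using the first 2 balance equations plus normalization, the linear system A*pi = b is:
  [-3/4, 3/8, 5/8] . pi = 0
  [1/2, -5/8, 1/4] . pi = 0
  [1, 1, 1] . pi = 1

Solving yields:
  pi_s_1 = 31/81
  pi_s_2 = 32/81
  pi_s_3 = 2/9

Verification (pi * P):
  31/81*1/4 + 32/81*3/8 + 2/9*5/8 = 31/81 = pi_s_1  (ok)
  31/81*1/2 + 32/81*3/8 + 2/9*1/4 = 32/81 = pi_s_2  (ok)
  31/81*1/4 + 32/81*1/4 + 2/9*1/8 = 2/9 = pi_s_3  (ok)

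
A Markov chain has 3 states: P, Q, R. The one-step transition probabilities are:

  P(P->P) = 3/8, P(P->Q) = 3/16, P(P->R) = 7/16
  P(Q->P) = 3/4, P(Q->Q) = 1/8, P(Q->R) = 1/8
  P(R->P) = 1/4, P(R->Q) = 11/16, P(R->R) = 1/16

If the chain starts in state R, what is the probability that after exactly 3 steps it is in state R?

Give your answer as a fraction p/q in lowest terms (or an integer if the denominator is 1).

Computing P^3 by repeated multiplication:
P^1 =
  P: [3/8, 3/16, 7/16]
  Q: [3/4, 1/8, 1/8]
  R: [1/4, 11/16, 1/16]
P^2 =
  P: [25/64, 101/256, 55/256]
  Q: [13/32, 31/128, 45/128]
  R: [5/8, 45/256, 51/256]
P^3 =
  P: [127/256, 1107/4096, 957/4096]
  Q: [27/64, 713/2048, 471/2048]
  R: [213/512, 1131/4096, 1261/4096]

(P^3)[R -> R] = 1261/4096

Answer: 1261/4096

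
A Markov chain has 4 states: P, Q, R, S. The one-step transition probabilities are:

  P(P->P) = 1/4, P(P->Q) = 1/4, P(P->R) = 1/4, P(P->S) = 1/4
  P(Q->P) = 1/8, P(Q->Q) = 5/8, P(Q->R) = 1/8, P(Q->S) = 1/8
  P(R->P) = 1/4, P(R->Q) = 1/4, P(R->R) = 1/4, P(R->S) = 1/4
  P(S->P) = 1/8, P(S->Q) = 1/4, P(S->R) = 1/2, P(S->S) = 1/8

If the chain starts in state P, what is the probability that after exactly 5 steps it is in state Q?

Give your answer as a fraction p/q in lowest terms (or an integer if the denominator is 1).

Computing P^5 by repeated multiplication:
P^1 =
  P: [1/4, 1/4, 1/4, 1/4]
  Q: [1/8, 5/8, 1/8, 1/8]
  R: [1/4, 1/4, 1/4, 1/4]
  S: [1/8, 1/4, 1/2, 1/8]
P^2 =
  P: [3/16, 11/32, 9/32, 3/16]
  Q: [5/32, 31/64, 13/64, 5/32]
  R: [3/16, 11/32, 9/32, 3/16]
  S: [13/64, 11/32, 1/4, 13/64]
P^3 =
  P: [47/256, 97/256, 65/256, 47/256]
  Q: [87/512, 221/512, 117/512, 87/512]
  R: [47/256, 97/256, 65/256, 47/256]
  S: [93/512, 97/256, 33/128, 93/512]
P^4 =
  P: [23/128, 803/2048, 509/2048, 23/128]
  Q: [179/1024, 1687/4096, 977/4096, 179/1024]
  R: [23/128, 803/2048, 509/2048, 23/128]
  S: [737/4096, 803/2048, 127/512, 737/4096]
P^5 =
  P: [2925/16384, 6505/16384, 4029/16384, 2925/16384]
  Q: [5789/32768, 13253/32768, 7937/32768, 5789/32768]
  R: [2925/16384, 6505/16384, 4029/16384, 2925/16384]
  S: [5849/32768, 6505/16384, 2015/8192, 5849/32768]

(P^5)[P -> Q] = 6505/16384

Answer: 6505/16384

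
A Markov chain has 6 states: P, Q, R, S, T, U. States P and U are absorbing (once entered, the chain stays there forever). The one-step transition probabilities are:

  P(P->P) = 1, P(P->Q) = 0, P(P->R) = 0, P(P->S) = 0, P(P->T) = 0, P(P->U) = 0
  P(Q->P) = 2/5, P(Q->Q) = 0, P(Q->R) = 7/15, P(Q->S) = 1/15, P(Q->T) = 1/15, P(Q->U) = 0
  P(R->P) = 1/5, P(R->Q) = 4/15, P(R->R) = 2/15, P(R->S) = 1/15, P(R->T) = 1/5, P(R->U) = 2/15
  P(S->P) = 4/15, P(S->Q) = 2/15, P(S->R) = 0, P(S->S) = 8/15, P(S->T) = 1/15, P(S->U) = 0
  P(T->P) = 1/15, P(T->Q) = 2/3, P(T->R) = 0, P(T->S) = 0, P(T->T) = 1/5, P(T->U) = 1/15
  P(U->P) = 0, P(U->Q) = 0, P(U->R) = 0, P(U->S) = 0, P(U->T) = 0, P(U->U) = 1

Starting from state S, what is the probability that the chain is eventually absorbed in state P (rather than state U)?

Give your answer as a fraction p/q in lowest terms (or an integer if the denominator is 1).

Let a_i = P(absorbed in P | start in state i).
Boundary conditions: a_P = 1, a_U = 0.
For each transient state i, a_i = sum_j P(i->j) * a_j:
  a_Q = 2/5*a_P + 0*a_Q + 7/15*a_R + 1/15*a_S + 1/15*a_T + 0*a_U
  a_R = 1/5*a_P + 4/15*a_Q + 2/15*a_R + 1/15*a_S + 1/5*a_T + 2/15*a_U
  a_S = 4/15*a_P + 2/15*a_Q + 0*a_R + 8/15*a_S + 1/15*a_T + 0*a_U
  a_T = 1/15*a_P + 2/3*a_Q + 0*a_R + 0*a_S + 1/5*a_T + 1/15*a_U

Substituting a_P = 1 and a_U = 0, rearrange to (I - Q) a = r where r[i] = P(i -> P):
  [1, -7/15, -1/15, -1/15] . (a_Q, a_R, a_S, a_T) = 2/5
  [-4/15, 13/15, -1/15, -1/5] . (a_Q, a_R, a_S, a_T) = 1/5
  [-2/15, 0, 7/15, -1/15] . (a_Q, a_R, a_S, a_T) = 4/15
  [-2/3, 0, 0, 4/5] . (a_Q, a_R, a_S, a_T) = 1/15

Solving yields:
  a_Q = 1589/1828
  a_R = 1383/1828
  a_S = 3419/3656
  a_T = 2953/3656

Starting state is S, so the absorption probability is a_S = 3419/3656.

Answer: 3419/3656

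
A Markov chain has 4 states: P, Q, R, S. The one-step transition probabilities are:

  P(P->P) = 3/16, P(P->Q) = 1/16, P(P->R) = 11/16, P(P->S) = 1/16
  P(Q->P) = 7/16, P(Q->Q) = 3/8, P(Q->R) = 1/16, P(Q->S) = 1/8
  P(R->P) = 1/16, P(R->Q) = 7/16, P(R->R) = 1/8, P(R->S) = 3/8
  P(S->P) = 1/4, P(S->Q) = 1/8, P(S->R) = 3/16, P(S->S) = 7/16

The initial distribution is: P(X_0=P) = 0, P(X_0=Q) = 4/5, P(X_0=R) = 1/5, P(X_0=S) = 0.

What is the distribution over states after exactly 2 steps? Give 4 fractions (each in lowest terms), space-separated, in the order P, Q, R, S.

Answer: 183/640 57/256 101/320 45/256

Derivation:
Propagating the distribution step by step (d_{t+1} = d_t * P):
d_0 = (P=0, Q=4/5, R=1/5, S=0)
  d_1[P] = 0*3/16 + 4/5*7/16 + 1/5*1/16 + 0*1/4 = 29/80
  d_1[Q] = 0*1/16 + 4/5*3/8 + 1/5*7/16 + 0*1/8 = 31/80
  d_1[R] = 0*11/16 + 4/5*1/16 + 1/5*1/8 + 0*3/16 = 3/40
  d_1[S] = 0*1/16 + 4/5*1/8 + 1/5*3/8 + 0*7/16 = 7/40
d_1 = (P=29/80, Q=31/80, R=3/40, S=7/40)
  d_2[P] = 29/80*3/16 + 31/80*7/16 + 3/40*1/16 + 7/40*1/4 = 183/640
  d_2[Q] = 29/80*1/16 + 31/80*3/8 + 3/40*7/16 + 7/40*1/8 = 57/256
  d_2[R] = 29/80*11/16 + 31/80*1/16 + 3/40*1/8 + 7/40*3/16 = 101/320
  d_2[S] = 29/80*1/16 + 31/80*1/8 + 3/40*3/8 + 7/40*7/16 = 45/256
d_2 = (P=183/640, Q=57/256, R=101/320, S=45/256)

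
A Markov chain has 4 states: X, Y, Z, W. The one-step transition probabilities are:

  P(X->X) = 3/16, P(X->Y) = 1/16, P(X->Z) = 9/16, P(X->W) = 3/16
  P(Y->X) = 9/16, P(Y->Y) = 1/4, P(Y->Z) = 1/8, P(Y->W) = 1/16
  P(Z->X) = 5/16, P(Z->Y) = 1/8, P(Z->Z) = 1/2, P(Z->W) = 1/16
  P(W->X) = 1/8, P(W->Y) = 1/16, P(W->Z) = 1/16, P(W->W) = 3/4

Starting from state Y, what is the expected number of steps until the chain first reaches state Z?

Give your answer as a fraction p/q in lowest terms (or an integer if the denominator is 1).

Answer: 992/237

Derivation:
Let h_i = expected steps to first reach Z from state i.
Boundary: h_Z = 0.
First-step equations for the other states:
  h_X = 1 + 3/16*h_X + 1/16*h_Y + 9/16*h_Z + 3/16*h_W
  h_Y = 1 + 9/16*h_X + 1/4*h_Y + 1/8*h_Z + 1/16*h_W
  h_W = 1 + 1/8*h_X + 1/16*h_Y + 1/16*h_Z + 3/4*h_W

Substituting h_Z = 0 and rearranging gives the linear system (I - Q) h = 1:
  [13/16, -1/16, -3/16] . (h_X, h_Y, h_W) = 1
  [-9/16, 3/4, -1/16] . (h_X, h_Y, h_W) = 1
  [-1/8, -1/16, 1/4] . (h_X, h_Y, h_W) = 1

Solving yields:
  h_X = 728/237
  h_Y = 992/237
  h_W = 520/79

Starting state is Y, so the expected hitting time is h_Y = 992/237.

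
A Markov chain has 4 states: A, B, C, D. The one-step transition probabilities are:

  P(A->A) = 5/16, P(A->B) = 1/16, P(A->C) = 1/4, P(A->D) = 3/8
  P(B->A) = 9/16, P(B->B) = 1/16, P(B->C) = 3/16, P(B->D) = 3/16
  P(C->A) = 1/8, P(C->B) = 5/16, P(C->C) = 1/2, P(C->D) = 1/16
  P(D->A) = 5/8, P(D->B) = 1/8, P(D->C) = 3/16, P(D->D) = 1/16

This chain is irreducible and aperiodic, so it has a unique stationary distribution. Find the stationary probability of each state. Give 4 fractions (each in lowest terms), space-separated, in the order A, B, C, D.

Answer: 1431/4055 611/4055 1236/4055 777/4055

Derivation:
The stationary distribution satisfies pi = pi * P, i.e.:
  pi_A = 5/16*pi_A + 9/16*pi_B + 1/8*pi_C + 5/8*pi_D
  pi_B = 1/16*pi_A + 1/16*pi_B + 5/16*pi_C + 1/8*pi_D
  pi_C = 1/4*pi_A + 3/16*pi_B + 1/2*pi_C + 3/16*pi_D
  pi_D = 3/8*pi_A + 3/16*pi_B + 1/16*pi_C + 1/16*pi_D
with normalization: pi_A + pi_B + pi_C + pi_D = 1.

Using the first 3 balance equations plus normalization, the linear system A*pi = b is:
  [-11/16, 9/16, 1/8, 5/8] . pi = 0
  [1/16, -15/16, 5/16, 1/8] . pi = 0
  [1/4, 3/16, -1/2, 3/16] . pi = 0
  [1, 1, 1, 1] . pi = 1

Solving yields:
  pi_A = 1431/4055
  pi_B = 611/4055
  pi_C = 1236/4055
  pi_D = 777/4055

Verification (pi * P):
  1431/4055*5/16 + 611/4055*9/16 + 1236/4055*1/8 + 777/4055*5/8 = 1431/4055 = pi_A  (ok)
  1431/4055*1/16 + 611/4055*1/16 + 1236/4055*5/16 + 777/4055*1/8 = 611/4055 = pi_B  (ok)
  1431/4055*1/4 + 611/4055*3/16 + 1236/4055*1/2 + 777/4055*3/16 = 1236/4055 = pi_C  (ok)
  1431/4055*3/8 + 611/4055*3/16 + 1236/4055*1/16 + 777/4055*1/16 = 777/4055 = pi_D  (ok)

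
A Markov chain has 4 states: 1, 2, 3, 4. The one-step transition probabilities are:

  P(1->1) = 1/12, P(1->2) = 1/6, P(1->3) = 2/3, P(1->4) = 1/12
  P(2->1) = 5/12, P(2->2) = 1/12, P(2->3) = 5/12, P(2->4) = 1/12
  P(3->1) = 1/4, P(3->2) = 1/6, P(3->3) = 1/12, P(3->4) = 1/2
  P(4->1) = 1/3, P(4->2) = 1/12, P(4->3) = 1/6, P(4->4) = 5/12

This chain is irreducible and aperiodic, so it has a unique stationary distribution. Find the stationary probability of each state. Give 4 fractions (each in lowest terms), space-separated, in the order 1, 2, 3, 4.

Answer: 600/2351 305/2351 709/2351 737/2351

Derivation:
The stationary distribution satisfies pi = pi * P, i.e.:
  pi_1 = 1/12*pi_1 + 5/12*pi_2 + 1/4*pi_3 + 1/3*pi_4
  pi_2 = 1/6*pi_1 + 1/12*pi_2 + 1/6*pi_3 + 1/12*pi_4
  pi_3 = 2/3*pi_1 + 5/12*pi_2 + 1/12*pi_3 + 1/6*pi_4
  pi_4 = 1/12*pi_1 + 1/12*pi_2 + 1/2*pi_3 + 5/12*pi_4
with normalization: pi_1 + pi_2 + pi_3 + pi_4 = 1.

Using the first 3 balance equations plus normalization, the linear system A*pi = b is:
  [-11/12, 5/12, 1/4, 1/3] . pi = 0
  [1/6, -11/12, 1/6, 1/12] . pi = 0
  [2/3, 5/12, -11/12, 1/6] . pi = 0
  [1, 1, 1, 1] . pi = 1

Solving yields:
  pi_1 = 600/2351
  pi_2 = 305/2351
  pi_3 = 709/2351
  pi_4 = 737/2351

Verification (pi * P):
  600/2351*1/12 + 305/2351*5/12 + 709/2351*1/4 + 737/2351*1/3 = 600/2351 = pi_1  (ok)
  600/2351*1/6 + 305/2351*1/12 + 709/2351*1/6 + 737/2351*1/12 = 305/2351 = pi_2  (ok)
  600/2351*2/3 + 305/2351*5/12 + 709/2351*1/12 + 737/2351*1/6 = 709/2351 = pi_3  (ok)
  600/2351*1/12 + 305/2351*1/12 + 709/2351*1/2 + 737/2351*5/12 = 737/2351 = pi_4  (ok)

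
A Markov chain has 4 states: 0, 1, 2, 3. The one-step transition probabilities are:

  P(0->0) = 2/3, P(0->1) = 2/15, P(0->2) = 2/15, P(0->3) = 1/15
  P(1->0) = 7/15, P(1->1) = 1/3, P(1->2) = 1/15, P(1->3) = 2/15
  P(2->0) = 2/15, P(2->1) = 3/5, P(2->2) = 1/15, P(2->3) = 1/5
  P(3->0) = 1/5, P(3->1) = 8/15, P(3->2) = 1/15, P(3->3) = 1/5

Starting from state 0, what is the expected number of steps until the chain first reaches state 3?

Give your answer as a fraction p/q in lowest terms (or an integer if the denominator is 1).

Answer: 2985/289

Derivation:
Let h_i = expected steps to first reach 3 from state i.
Boundary: h_3 = 0.
First-step equations for the other states:
  h_0 = 1 + 2/3*h_0 + 2/15*h_1 + 2/15*h_2 + 1/15*h_3
  h_1 = 1 + 7/15*h_0 + 1/3*h_1 + 1/15*h_2 + 2/15*h_3
  h_2 = 1 + 2/15*h_0 + 3/5*h_1 + 1/15*h_2 + 1/5*h_3

Substituting h_3 = 0 and rearranging gives the linear system (I - Q) h = 1:
  [1/3, -2/15, -2/15] . (h_0, h_1, h_2) = 1
  [-7/15, 2/3, -1/15] . (h_0, h_1, h_2) = 1
  [-2/15, -3/5, 14/15] . (h_0, h_1, h_2) = 1

Solving yields:
  h_0 = 2985/289
  h_1 = 2775/289
  h_2 = 2520/289

Starting state is 0, so the expected hitting time is h_0 = 2985/289.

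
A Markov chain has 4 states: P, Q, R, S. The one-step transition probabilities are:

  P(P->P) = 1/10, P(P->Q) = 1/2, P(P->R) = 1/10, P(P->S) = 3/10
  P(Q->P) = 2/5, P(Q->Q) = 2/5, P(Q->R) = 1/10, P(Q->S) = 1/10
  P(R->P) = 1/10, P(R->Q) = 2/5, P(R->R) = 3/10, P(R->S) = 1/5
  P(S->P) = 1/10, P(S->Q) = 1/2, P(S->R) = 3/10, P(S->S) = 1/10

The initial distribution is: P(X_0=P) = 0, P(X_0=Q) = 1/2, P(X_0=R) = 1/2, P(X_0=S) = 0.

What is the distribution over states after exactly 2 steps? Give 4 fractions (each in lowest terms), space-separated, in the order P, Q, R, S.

Propagating the distribution step by step (d_{t+1} = d_t * P):
d_0 = (P=0, Q=1/2, R=1/2, S=0)
  d_1[P] = 0*1/10 + 1/2*2/5 + 1/2*1/10 + 0*1/10 = 1/4
  d_1[Q] = 0*1/2 + 1/2*2/5 + 1/2*2/5 + 0*1/2 = 2/5
  d_1[R] = 0*1/10 + 1/2*1/10 + 1/2*3/10 + 0*3/10 = 1/5
  d_1[S] = 0*3/10 + 1/2*1/10 + 1/2*1/5 + 0*1/10 = 3/20
d_1 = (P=1/4, Q=2/5, R=1/5, S=3/20)
  d_2[P] = 1/4*1/10 + 2/5*2/5 + 1/5*1/10 + 3/20*1/10 = 11/50
  d_2[Q] = 1/4*1/2 + 2/5*2/5 + 1/5*2/5 + 3/20*1/2 = 11/25
  d_2[R] = 1/4*1/10 + 2/5*1/10 + 1/5*3/10 + 3/20*3/10 = 17/100
  d_2[S] = 1/4*3/10 + 2/5*1/10 + 1/5*1/5 + 3/20*1/10 = 17/100
d_2 = (P=11/50, Q=11/25, R=17/100, S=17/100)

Answer: 11/50 11/25 17/100 17/100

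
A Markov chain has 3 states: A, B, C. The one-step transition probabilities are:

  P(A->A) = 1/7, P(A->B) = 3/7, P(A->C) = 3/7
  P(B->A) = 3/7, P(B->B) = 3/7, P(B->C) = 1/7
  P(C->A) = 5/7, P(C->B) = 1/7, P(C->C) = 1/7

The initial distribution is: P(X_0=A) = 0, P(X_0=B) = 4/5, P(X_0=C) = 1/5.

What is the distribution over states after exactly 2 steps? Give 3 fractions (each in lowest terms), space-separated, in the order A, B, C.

Answer: 81/245 19/49 69/245

Derivation:
Propagating the distribution step by step (d_{t+1} = d_t * P):
d_0 = (A=0, B=4/5, C=1/5)
  d_1[A] = 0*1/7 + 4/5*3/7 + 1/5*5/7 = 17/35
  d_1[B] = 0*3/7 + 4/5*3/7 + 1/5*1/7 = 13/35
  d_1[C] = 0*3/7 + 4/5*1/7 + 1/5*1/7 = 1/7
d_1 = (A=17/35, B=13/35, C=1/7)
  d_2[A] = 17/35*1/7 + 13/35*3/7 + 1/7*5/7 = 81/245
  d_2[B] = 17/35*3/7 + 13/35*3/7 + 1/7*1/7 = 19/49
  d_2[C] = 17/35*3/7 + 13/35*1/7 + 1/7*1/7 = 69/245
d_2 = (A=81/245, B=19/49, C=69/245)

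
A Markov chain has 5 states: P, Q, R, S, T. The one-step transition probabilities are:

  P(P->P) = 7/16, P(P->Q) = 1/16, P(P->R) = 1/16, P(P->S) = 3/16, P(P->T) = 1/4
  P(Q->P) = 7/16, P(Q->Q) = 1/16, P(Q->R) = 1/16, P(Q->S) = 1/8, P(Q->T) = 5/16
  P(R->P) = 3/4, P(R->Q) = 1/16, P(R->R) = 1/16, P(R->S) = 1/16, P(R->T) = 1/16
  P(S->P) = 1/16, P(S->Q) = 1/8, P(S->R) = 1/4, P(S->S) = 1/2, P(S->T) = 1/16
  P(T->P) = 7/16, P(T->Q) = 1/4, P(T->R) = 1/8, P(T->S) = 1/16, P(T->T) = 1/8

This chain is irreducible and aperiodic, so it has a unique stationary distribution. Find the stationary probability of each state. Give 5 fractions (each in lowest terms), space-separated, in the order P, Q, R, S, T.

The stationary distribution satisfies pi = pi * P, i.e.:
  pi_P = 7/16*pi_P + 7/16*pi_Q + 3/4*pi_R + 1/16*pi_S + 7/16*pi_T
  pi_Q = 1/16*pi_P + 1/16*pi_Q + 1/16*pi_R + 1/8*pi_S + 1/4*pi_T
  pi_R = 1/16*pi_P + 1/16*pi_Q + 1/16*pi_R + 1/4*pi_S + 1/8*pi_T
  pi_S = 3/16*pi_P + 1/8*pi_Q + 1/16*pi_R + 1/2*pi_S + 1/16*pi_T
  pi_T = 1/4*pi_P + 5/16*pi_Q + 1/16*pi_R + 1/16*pi_S + 1/8*pi_T
with normalization: pi_P + pi_Q + pi_R + pi_S + pi_T = 1.

Using the first 4 balance equations plus normalization, the linear system A*pi = b is:
  [-9/16, 7/16, 3/4, 1/16, 7/16] . pi = 0
  [1/16, -15/16, 1/16, 1/8, 1/4] . pi = 0
  [1/16, 1/16, -15/16, 1/4, 1/8] . pi = 0
  [3/16, 1/8, 1/16, -1/2, 1/16] . pi = 0
  [1, 1, 1, 1, 1] . pi = 1

Solving yields:
  pi_P = 9969/25316
  pi_Q = 2743/25316
  pi_R = 1429/12658
  pi_S = 5333/25316
  pi_T = 4413/25316

Verification (pi * P):
  9969/25316*7/16 + 2743/25316*7/16 + 1429/12658*3/4 + 5333/25316*1/16 + 4413/25316*7/16 = 9969/25316 = pi_P  (ok)
  9969/25316*1/16 + 2743/25316*1/16 + 1429/12658*1/16 + 5333/25316*1/8 + 4413/25316*1/4 = 2743/25316 = pi_Q  (ok)
  9969/25316*1/16 + 2743/25316*1/16 + 1429/12658*1/16 + 5333/25316*1/4 + 4413/25316*1/8 = 1429/12658 = pi_R  (ok)
  9969/25316*3/16 + 2743/25316*1/8 + 1429/12658*1/16 + 5333/25316*1/2 + 4413/25316*1/16 = 5333/25316 = pi_S  (ok)
  9969/25316*1/4 + 2743/25316*5/16 + 1429/12658*1/16 + 5333/25316*1/16 + 4413/25316*1/8 = 4413/25316 = pi_T  (ok)

Answer: 9969/25316 2743/25316 1429/12658 5333/25316 4413/25316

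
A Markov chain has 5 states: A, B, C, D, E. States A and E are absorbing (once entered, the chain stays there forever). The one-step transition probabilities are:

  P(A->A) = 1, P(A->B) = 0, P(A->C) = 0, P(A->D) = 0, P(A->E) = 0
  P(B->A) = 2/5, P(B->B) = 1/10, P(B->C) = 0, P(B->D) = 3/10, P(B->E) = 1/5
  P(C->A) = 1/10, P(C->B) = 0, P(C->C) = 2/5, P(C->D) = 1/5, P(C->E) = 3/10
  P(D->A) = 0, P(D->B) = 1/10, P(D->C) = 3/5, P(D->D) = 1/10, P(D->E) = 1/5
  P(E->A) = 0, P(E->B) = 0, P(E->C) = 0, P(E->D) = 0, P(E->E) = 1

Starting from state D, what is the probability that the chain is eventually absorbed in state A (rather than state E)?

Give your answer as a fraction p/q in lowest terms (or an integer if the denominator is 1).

Let a_i = P(absorbed in A | start in state i).
Boundary conditions: a_A = 1, a_E = 0.
For each transient state i, a_i = sum_j P(i->j) * a_j:
  a_B = 2/5*a_A + 1/10*a_B + 0*a_C + 3/10*a_D + 1/5*a_E
  a_C = 1/10*a_A + 0*a_B + 2/5*a_C + 1/5*a_D + 3/10*a_E
  a_D = 0*a_A + 1/10*a_B + 3/5*a_C + 1/10*a_D + 1/5*a_E

Substituting a_A = 1 and a_E = 0, rearrange to (I - Q) a = r where r[i] = P(i -> A):
  [9/10, 0, -3/10] . (a_B, a_C, a_D) = 2/5
  [0, 3/5, -1/5] . (a_B, a_C, a_D) = 1/10
  [-1/10, -3/5, 9/10] . (a_B, a_C, a_D) = 0

Solving yields:
  a_B = 31/60
  a_C = 43/180
  a_D = 13/60

Starting state is D, so the absorption probability is a_D = 13/60.

Answer: 13/60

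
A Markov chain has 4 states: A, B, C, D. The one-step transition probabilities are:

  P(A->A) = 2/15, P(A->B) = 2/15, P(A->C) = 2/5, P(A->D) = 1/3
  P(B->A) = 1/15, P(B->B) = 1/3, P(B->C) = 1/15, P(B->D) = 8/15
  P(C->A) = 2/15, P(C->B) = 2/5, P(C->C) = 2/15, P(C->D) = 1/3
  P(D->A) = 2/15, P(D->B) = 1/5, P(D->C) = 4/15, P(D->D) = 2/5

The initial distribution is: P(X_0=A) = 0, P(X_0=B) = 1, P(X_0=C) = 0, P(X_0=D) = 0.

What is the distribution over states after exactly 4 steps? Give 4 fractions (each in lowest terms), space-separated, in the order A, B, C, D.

Answer: 5851/50625 13597/50625 10211/50625 20966/50625

Derivation:
Propagating the distribution step by step (d_{t+1} = d_t * P):
d_0 = (A=0, B=1, C=0, D=0)
  d_1[A] = 0*2/15 + 1*1/15 + 0*2/15 + 0*2/15 = 1/15
  d_1[B] = 0*2/15 + 1*1/3 + 0*2/5 + 0*1/5 = 1/3
  d_1[C] = 0*2/5 + 1*1/15 + 0*2/15 + 0*4/15 = 1/15
  d_1[D] = 0*1/3 + 1*8/15 + 0*1/3 + 0*2/5 = 8/15
d_1 = (A=1/15, B=1/3, C=1/15, D=8/15)
  d_2[A] = 1/15*2/15 + 1/3*1/15 + 1/15*2/15 + 8/15*2/15 = 1/9
  d_2[B] = 1/15*2/15 + 1/3*1/3 + 1/15*2/5 + 8/15*1/5 = 19/75
  d_2[C] = 1/15*2/5 + 1/3*1/15 + 1/15*2/15 + 8/15*4/15 = 1/5
  d_2[D] = 1/15*1/3 + 1/3*8/15 + 1/15*1/3 + 8/15*2/5 = 98/225
d_2 = (A=1/9, B=19/75, C=1/5, D=98/225)
  d_3[A] = 1/9*2/15 + 19/75*1/15 + 1/5*2/15 + 98/225*2/15 = 131/1125
  d_3[B] = 1/9*2/15 + 19/75*1/3 + 1/5*2/5 + 98/225*1/5 = 899/3375
  d_3[C] = 1/9*2/5 + 19/75*1/15 + 1/5*2/15 + 98/225*4/15 = 689/3375
  d_3[D] = 1/9*1/3 + 19/75*8/15 + 1/5*1/3 + 98/225*2/5 = 1394/3375
d_3 = (A=131/1125, B=899/3375, C=689/3375, D=1394/3375)
  d_4[A] = 131/1125*2/15 + 899/3375*1/15 + 689/3375*2/15 + 1394/3375*2/15 = 5851/50625
  d_4[B] = 131/1125*2/15 + 899/3375*1/3 + 689/3375*2/5 + 1394/3375*1/5 = 13597/50625
  d_4[C] = 131/1125*2/5 + 899/3375*1/15 + 689/3375*2/15 + 1394/3375*4/15 = 10211/50625
  d_4[D] = 131/1125*1/3 + 899/3375*8/15 + 689/3375*1/3 + 1394/3375*2/5 = 20966/50625
d_4 = (A=5851/50625, B=13597/50625, C=10211/50625, D=20966/50625)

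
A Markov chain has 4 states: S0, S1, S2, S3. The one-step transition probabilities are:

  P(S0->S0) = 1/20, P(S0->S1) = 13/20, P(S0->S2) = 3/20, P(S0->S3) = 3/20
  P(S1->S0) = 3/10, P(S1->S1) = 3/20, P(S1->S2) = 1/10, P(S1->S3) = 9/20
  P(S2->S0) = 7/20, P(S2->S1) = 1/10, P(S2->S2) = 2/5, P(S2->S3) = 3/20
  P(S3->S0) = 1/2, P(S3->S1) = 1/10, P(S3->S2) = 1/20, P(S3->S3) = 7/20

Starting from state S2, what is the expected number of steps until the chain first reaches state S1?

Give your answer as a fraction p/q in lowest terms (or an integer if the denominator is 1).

Let h_i = expected steps to first reach S1 from state i.
Boundary: h_S1 = 0.
First-step equations for the other states:
  h_S0 = 1 + 1/20*h_S0 + 13/20*h_S1 + 3/20*h_S2 + 3/20*h_S3
  h_S2 = 1 + 7/20*h_S0 + 1/10*h_S1 + 2/5*h_S2 + 3/20*h_S3
  h_S3 = 1 + 1/2*h_S0 + 1/10*h_S1 + 1/20*h_S2 + 7/20*h_S3

Substituting h_S1 = 0 and rearranging gives the linear system (I - Q) h = 1:
  [19/20, -3/20, -3/20] . (h_S0, h_S2, h_S3) = 1
  [-7/20, 3/5, -3/20] . (h_S0, h_S2, h_S3) = 1
  [-1/2, -1/20, 13/20] . (h_S0, h_S2, h_S3) = 1

Solving yields:
  h_S0 = 1600/721
  h_S2 = 8320/2163
  h_S3 = 7660/2163

Starting state is S2, so the expected hitting time is h_S2 = 8320/2163.

Answer: 8320/2163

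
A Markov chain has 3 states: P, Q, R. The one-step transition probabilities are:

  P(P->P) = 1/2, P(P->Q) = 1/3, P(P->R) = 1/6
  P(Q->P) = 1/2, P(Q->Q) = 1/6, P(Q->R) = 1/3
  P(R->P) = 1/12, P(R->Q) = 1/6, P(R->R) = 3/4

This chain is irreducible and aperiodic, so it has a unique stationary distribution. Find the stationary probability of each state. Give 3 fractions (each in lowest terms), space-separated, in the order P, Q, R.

The stationary distribution satisfies pi = pi * P, i.e.:
  pi_P = 1/2*pi_P + 1/2*pi_Q + 1/12*pi_R
  pi_Q = 1/3*pi_P + 1/6*pi_Q + 1/6*pi_R
  pi_R = 1/6*pi_P + 1/3*pi_Q + 3/4*pi_R
with normalization: pi_P + pi_Q + pi_R = 1.

Using the first 2 balance equations plus normalization, the linear system A*pi = b is:
  [-1/2, 1/2, 1/12] . pi = 0
  [1/3, -5/6, 1/6] . pi = 0
  [1, 1, 1] . pi = 1

Solving yields:
  pi_P = 11/37
  pi_Q = 8/37
  pi_R = 18/37

Verification (pi * P):
  11/37*1/2 + 8/37*1/2 + 18/37*1/12 = 11/37 = pi_P  (ok)
  11/37*1/3 + 8/37*1/6 + 18/37*1/6 = 8/37 = pi_Q  (ok)
  11/37*1/6 + 8/37*1/3 + 18/37*3/4 = 18/37 = pi_R  (ok)

Answer: 11/37 8/37 18/37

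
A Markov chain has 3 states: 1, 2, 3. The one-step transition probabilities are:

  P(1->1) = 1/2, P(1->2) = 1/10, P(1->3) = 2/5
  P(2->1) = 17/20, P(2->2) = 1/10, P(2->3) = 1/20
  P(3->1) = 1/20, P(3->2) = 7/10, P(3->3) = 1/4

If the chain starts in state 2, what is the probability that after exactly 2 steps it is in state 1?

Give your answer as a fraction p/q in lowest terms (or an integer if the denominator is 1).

Answer: 41/80

Derivation:
Computing P^2 by repeated multiplication:
P^1 =
  1: [1/2, 1/10, 2/5]
  2: [17/20, 1/10, 1/20]
  3: [1/20, 7/10, 1/4]
P^2 =
  1: [71/200, 17/50, 61/200]
  2: [41/80, 13/100, 143/400]
  3: [253/400, 1/4, 47/400]

(P^2)[2 -> 1] = 41/80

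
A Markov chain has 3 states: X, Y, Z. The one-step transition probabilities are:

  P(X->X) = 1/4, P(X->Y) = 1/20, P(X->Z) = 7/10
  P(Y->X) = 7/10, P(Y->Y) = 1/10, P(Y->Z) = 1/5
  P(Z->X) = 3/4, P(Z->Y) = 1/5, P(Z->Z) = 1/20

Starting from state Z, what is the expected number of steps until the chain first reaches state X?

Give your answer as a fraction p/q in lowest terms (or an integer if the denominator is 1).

Answer: 220/163

Derivation:
Let h_i = expected steps to first reach X from state i.
Boundary: h_X = 0.
First-step equations for the other states:
  h_Y = 1 + 7/10*h_X + 1/10*h_Y + 1/5*h_Z
  h_Z = 1 + 3/4*h_X + 1/5*h_Y + 1/20*h_Z

Substituting h_X = 0 and rearranging gives the linear system (I - Q) h = 1:
  [9/10, -1/5] . (h_Y, h_Z) = 1
  [-1/5, 19/20] . (h_Y, h_Z) = 1

Solving yields:
  h_Y = 230/163
  h_Z = 220/163

Starting state is Z, so the expected hitting time is h_Z = 220/163.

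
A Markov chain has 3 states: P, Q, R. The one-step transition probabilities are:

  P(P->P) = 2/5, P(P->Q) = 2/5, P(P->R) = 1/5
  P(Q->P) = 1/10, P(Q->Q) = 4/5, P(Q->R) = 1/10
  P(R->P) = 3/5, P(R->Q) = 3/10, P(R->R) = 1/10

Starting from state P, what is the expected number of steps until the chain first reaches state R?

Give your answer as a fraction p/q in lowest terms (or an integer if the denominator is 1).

Let h_i = expected steps to first reach R from state i.
Boundary: h_R = 0.
First-step equations for the other states:
  h_P = 1 + 2/5*h_P + 2/5*h_Q + 1/5*h_R
  h_Q = 1 + 1/10*h_P + 4/5*h_Q + 1/10*h_R

Substituting h_R = 0 and rearranging gives the linear system (I - Q) h = 1:
  [3/5, -2/5] . (h_P, h_Q) = 1
  [-1/10, 1/5] . (h_P, h_Q) = 1

Solving yields:
  h_P = 15/2
  h_Q = 35/4

Starting state is P, so the expected hitting time is h_P = 15/2.

Answer: 15/2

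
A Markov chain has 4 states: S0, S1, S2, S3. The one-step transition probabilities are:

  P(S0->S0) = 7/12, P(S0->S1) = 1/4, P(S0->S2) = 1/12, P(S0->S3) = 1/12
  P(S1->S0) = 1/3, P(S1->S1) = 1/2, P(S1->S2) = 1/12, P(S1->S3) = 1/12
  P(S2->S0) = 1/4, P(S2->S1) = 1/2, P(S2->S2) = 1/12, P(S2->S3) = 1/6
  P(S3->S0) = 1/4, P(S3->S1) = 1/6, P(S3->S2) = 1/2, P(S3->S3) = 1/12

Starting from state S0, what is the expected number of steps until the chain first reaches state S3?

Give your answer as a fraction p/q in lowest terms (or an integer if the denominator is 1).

Let h_i = expected steps to first reach S3 from state i.
Boundary: h_S3 = 0.
First-step equations for the other states:
  h_S0 = 1 + 7/12*h_S0 + 1/4*h_S1 + 1/12*h_S2 + 1/12*h_S3
  h_S1 = 1 + 1/3*h_S0 + 1/2*h_S1 + 1/12*h_S2 + 1/12*h_S3
  h_S2 = 1 + 1/4*h_S0 + 1/2*h_S1 + 1/12*h_S2 + 1/6*h_S3

Substituting h_S3 = 0 and rearranging gives the linear system (I - Q) h = 1:
  [5/12, -1/4, -1/12] . (h_S0, h_S1, h_S2) = 1
  [-1/3, 1/2, -1/12] . (h_S0, h_S1, h_S2) = 1
  [-1/4, -1/2, 11/12] . (h_S0, h_S1, h_S2) = 1

Solving yields:
  h_S0 = 144/13
  h_S1 = 144/13
  h_S2 = 132/13

Starting state is S0, so the expected hitting time is h_S0 = 144/13.

Answer: 144/13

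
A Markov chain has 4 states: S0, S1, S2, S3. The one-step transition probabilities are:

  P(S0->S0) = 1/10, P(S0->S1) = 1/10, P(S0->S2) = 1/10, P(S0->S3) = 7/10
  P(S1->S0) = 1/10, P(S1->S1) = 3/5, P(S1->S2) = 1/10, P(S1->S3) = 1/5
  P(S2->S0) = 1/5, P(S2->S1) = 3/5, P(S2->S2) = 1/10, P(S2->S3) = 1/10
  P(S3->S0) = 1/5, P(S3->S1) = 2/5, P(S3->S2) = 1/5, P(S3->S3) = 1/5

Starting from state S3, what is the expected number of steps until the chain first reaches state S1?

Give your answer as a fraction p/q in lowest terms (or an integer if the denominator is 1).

Let h_i = expected steps to first reach S1 from state i.
Boundary: h_S1 = 0.
First-step equations for the other states:
  h_S0 = 1 + 1/10*h_S0 + 1/10*h_S1 + 1/10*h_S2 + 7/10*h_S3
  h_S2 = 1 + 1/5*h_S0 + 3/5*h_S1 + 1/10*h_S2 + 1/10*h_S3
  h_S3 = 1 + 1/5*h_S0 + 2/5*h_S1 + 1/5*h_S2 + 1/5*h_S3

Substituting h_S1 = 0 and rearranging gives the linear system (I - Q) h = 1:
  [9/10, -1/10, -7/10] . (h_S0, h_S2, h_S3) = 1
  [-1/5, 9/10, -1/10] . (h_S0, h_S2, h_S3) = 1
  [-1/5, -1/5, 4/5] . (h_S0, h_S2, h_S3) = 1

Solving yields:
  h_S0 = 780/229
  h_S2 = 495/229
  h_S3 = 605/229

Starting state is S3, so the expected hitting time is h_S3 = 605/229.

Answer: 605/229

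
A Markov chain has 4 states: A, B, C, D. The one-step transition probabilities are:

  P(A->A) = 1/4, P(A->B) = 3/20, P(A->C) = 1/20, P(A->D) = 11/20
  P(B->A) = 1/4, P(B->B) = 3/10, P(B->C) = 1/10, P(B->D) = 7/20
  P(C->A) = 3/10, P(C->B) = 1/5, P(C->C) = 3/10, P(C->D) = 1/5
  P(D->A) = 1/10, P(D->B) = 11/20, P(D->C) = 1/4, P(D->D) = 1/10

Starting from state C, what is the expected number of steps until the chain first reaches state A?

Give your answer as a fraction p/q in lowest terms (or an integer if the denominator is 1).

Let h_i = expected steps to first reach A from state i.
Boundary: h_A = 0.
First-step equations for the other states:
  h_B = 1 + 1/4*h_A + 3/10*h_B + 1/10*h_C + 7/20*h_D
  h_C = 1 + 3/10*h_A + 1/5*h_B + 3/10*h_C + 1/5*h_D
  h_D = 1 + 1/10*h_A + 11/20*h_B + 1/4*h_C + 1/10*h_D

Substituting h_A = 0 and rearranging gives the linear system (I - Q) h = 1:
  [7/10, -1/10, -7/20] . (h_B, h_C, h_D) = 1
  [-1/5, 7/10, -1/5] . (h_B, h_C, h_D) = 1
  [-11/20, -1/4, 9/10] . (h_B, h_C, h_D) = 1

Solving yields:
  h_B = 4090/899
  h_C = 3750/899
  h_D = 4540/899

Starting state is C, so the expected hitting time is h_C = 3750/899.

Answer: 3750/899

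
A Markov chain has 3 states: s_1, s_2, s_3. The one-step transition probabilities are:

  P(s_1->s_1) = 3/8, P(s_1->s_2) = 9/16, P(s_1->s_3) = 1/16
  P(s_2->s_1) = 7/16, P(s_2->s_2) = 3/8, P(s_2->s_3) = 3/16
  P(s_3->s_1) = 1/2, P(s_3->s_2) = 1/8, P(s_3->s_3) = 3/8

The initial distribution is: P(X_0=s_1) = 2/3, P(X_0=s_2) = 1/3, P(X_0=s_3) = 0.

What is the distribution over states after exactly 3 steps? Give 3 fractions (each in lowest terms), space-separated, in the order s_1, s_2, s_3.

Propagating the distribution step by step (d_{t+1} = d_t * P):
d_0 = (s_1=2/3, s_2=1/3, s_3=0)
  d_1[s_1] = 2/3*3/8 + 1/3*7/16 + 0*1/2 = 19/48
  d_1[s_2] = 2/3*9/16 + 1/3*3/8 + 0*1/8 = 1/2
  d_1[s_3] = 2/3*1/16 + 1/3*3/16 + 0*3/8 = 5/48
d_1 = (s_1=19/48, s_2=1/2, s_3=5/48)
  d_2[s_1] = 19/48*3/8 + 1/2*7/16 + 5/48*1/2 = 161/384
  d_2[s_2] = 19/48*9/16 + 1/2*3/8 + 5/48*1/8 = 325/768
  d_2[s_3] = 19/48*1/16 + 1/2*3/16 + 5/48*3/8 = 121/768
d_2 = (s_1=161/384, s_2=325/768, s_3=121/768)
  d_3[s_1] = 161/384*3/8 + 325/768*7/16 + 121/768*1/2 = 1725/4096
  d_3[s_2] = 161/384*9/16 + 325/768*3/8 + 121/768*1/8 = 2545/6144
  d_3[s_3] = 161/384*1/16 + 325/768*3/16 + 121/768*3/8 = 2023/12288
d_3 = (s_1=1725/4096, s_2=2545/6144, s_3=2023/12288)

Answer: 1725/4096 2545/6144 2023/12288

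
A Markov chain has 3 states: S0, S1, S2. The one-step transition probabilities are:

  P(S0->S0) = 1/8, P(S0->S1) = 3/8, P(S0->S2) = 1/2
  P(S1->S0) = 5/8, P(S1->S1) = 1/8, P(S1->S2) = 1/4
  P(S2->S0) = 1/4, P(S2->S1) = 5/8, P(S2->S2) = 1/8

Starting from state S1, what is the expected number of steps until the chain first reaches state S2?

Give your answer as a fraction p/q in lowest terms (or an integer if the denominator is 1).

Answer: 48/17

Derivation:
Let h_i = expected steps to first reach S2 from state i.
Boundary: h_S2 = 0.
First-step equations for the other states:
  h_S0 = 1 + 1/8*h_S0 + 3/8*h_S1 + 1/2*h_S2
  h_S1 = 1 + 5/8*h_S0 + 1/8*h_S1 + 1/4*h_S2

Substituting h_S2 = 0 and rearranging gives the linear system (I - Q) h = 1:
  [7/8, -3/8] . (h_S0, h_S1) = 1
  [-5/8, 7/8] . (h_S0, h_S1) = 1

Solving yields:
  h_S0 = 40/17
  h_S1 = 48/17

Starting state is S1, so the expected hitting time is h_S1 = 48/17.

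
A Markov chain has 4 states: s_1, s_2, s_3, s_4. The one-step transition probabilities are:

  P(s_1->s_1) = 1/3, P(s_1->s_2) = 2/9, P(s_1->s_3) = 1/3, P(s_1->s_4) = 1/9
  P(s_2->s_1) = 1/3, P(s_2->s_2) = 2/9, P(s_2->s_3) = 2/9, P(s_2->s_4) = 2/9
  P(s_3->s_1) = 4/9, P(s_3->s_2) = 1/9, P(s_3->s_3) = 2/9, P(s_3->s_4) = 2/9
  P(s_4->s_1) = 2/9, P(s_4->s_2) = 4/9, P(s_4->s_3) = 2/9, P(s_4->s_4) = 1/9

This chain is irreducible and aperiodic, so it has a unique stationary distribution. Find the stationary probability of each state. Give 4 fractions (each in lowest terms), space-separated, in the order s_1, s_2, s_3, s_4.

Answer: 272/791 26/113 206/791 131/791

Derivation:
The stationary distribution satisfies pi = pi * P, i.e.:
  pi_s_1 = 1/3*pi_s_1 + 1/3*pi_s_2 + 4/9*pi_s_3 + 2/9*pi_s_4
  pi_s_2 = 2/9*pi_s_1 + 2/9*pi_s_2 + 1/9*pi_s_3 + 4/9*pi_s_4
  pi_s_3 = 1/3*pi_s_1 + 2/9*pi_s_2 + 2/9*pi_s_3 + 2/9*pi_s_4
  pi_s_4 = 1/9*pi_s_1 + 2/9*pi_s_2 + 2/9*pi_s_3 + 1/9*pi_s_4
with normalization: pi_s_1 + pi_s_2 + pi_s_3 + pi_s_4 = 1.

Using the first 3 balance equations plus normalization, the linear system A*pi = b is:
  [-2/3, 1/3, 4/9, 2/9] . pi = 0
  [2/9, -7/9, 1/9, 4/9] . pi = 0
  [1/3, 2/9, -7/9, 2/9] . pi = 0
  [1, 1, 1, 1] . pi = 1

Solving yields:
  pi_s_1 = 272/791
  pi_s_2 = 26/113
  pi_s_3 = 206/791
  pi_s_4 = 131/791

Verification (pi * P):
  272/791*1/3 + 26/113*1/3 + 206/791*4/9 + 131/791*2/9 = 272/791 = pi_s_1  (ok)
  272/791*2/9 + 26/113*2/9 + 206/791*1/9 + 131/791*4/9 = 26/113 = pi_s_2  (ok)
  272/791*1/3 + 26/113*2/9 + 206/791*2/9 + 131/791*2/9 = 206/791 = pi_s_3  (ok)
  272/791*1/9 + 26/113*2/9 + 206/791*2/9 + 131/791*1/9 = 131/791 = pi_s_4  (ok)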